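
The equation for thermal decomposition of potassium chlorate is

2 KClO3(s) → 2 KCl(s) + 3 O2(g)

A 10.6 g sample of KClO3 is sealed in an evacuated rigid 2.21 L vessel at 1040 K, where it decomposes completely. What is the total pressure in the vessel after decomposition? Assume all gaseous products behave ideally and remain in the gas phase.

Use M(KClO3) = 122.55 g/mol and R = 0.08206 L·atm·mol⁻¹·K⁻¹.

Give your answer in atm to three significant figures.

5.01 atm

n(KClO3) = 10.6 / 122.55 = 0.08650 mol
n(gas produced) = (3/2) × 0.08650 = 0.1297 mol
P = nRT/V = 0.1297 × 0.08206 × 1040 / 2.21 = 5.009 atm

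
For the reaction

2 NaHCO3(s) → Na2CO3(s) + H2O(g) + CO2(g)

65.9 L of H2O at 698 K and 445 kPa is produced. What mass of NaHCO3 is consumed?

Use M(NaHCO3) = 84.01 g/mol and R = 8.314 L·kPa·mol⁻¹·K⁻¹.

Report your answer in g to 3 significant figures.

849 g

n(H2O) = PV/RT = (445 × 65.9) / (8.314 × 698) = 5.053 mol
n(NaHCO3) = (2/1) × 5.053 = 10.11 mol
m(NaHCO3) = 10.11 × 84.01 = 849.3 g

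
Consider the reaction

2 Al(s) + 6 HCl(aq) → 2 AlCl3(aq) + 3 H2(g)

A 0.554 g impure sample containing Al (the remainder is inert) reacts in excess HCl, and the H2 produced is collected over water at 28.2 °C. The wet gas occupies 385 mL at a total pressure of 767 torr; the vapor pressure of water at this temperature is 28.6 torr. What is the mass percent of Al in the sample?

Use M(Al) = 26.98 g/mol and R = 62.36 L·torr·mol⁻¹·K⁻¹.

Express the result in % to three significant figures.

P(H2) = 767 − 28.6 = 738.4 torr
n(H2) = PV/RT = (738.4 × 0.3850) / (62.36 × 301.35) = 0.01513 mol
n(Al) = (2/3) × 0.01513 = 0.01009 mol
m(Al) = 0.01009 × 26.98 = 0.2722 g
%Al = 0.2722 / 0.554 × 100 = 49.13%

49.1 %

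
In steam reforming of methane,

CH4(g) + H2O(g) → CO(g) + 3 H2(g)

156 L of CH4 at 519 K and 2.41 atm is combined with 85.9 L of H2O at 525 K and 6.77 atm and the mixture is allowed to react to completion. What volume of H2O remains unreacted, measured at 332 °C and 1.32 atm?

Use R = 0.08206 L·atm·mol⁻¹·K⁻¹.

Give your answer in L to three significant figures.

n(CH4) = PV/RT = (2.41 × 156) / (0.08206 × 519) = 8.828 mol
n(H2O) = PV/RT = (6.77 × 85.9) / (0.08206 × 525) = 13.50 mol
For 8.828 mol CH4, stoichiometry requires (1/1) × 8.828 = 8.828 mol H2O; 13.50 mol is available, so CH4 is limiting.
n(H2O) consumed = (1/1) × 8.828 = 8.828 mol; remaining = 13.50 − 8.828 = 4.672 mol
V(H2O) = nRT/P = 4.672 × 0.08206 × 605.15 / 1.32 = 175.8 L

176 L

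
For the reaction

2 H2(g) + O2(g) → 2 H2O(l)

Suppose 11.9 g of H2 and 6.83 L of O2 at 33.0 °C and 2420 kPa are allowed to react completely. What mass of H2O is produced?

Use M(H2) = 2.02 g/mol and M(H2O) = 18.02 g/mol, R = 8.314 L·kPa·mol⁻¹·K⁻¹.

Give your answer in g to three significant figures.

106 g

n(H2) = 11.9 / 2.02 = 5.891 mol
n(O2) = PV/RT = (2420 × 6.83) / (8.314 × 306.15) = 6.494 mol
For 5.891 mol H2, stoichiometry requires (1/2) × 5.891 = 2.946 mol O2; 6.494 mol is available, so H2 is limiting.
n(H2O) = (2/2) × 5.891 = 5.891 mol
m(H2O) = 5.891 × 18.02 = 106.2 g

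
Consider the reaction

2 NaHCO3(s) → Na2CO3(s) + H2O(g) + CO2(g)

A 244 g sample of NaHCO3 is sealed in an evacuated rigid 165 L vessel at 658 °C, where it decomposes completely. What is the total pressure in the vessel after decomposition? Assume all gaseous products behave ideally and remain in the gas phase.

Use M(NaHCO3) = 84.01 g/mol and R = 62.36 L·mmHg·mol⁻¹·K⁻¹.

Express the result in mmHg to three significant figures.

n(NaHCO3) = 244 / 84.01 = 2.904 mol
n(gas produced) = (2/2) × 2.904 = 2.904 mol
P = nRT/V = 2.904 × 62.36 × 931.15 / 165 = 1022 mmHg

1020 mmHg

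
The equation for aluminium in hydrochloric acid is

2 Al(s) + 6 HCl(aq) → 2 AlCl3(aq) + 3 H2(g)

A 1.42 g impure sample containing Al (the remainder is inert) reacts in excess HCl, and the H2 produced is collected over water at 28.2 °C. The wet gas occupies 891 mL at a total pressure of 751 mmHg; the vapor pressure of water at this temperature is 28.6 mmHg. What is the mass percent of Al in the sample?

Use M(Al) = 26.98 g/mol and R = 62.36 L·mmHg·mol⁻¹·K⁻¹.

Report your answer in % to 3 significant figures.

P(H2) = 751 − 28.6 = 722.4 mmHg
n(H2) = PV/RT = (722.4 × 0.8910) / (62.36 × 301.35) = 0.03425 mol
n(Al) = (2/3) × 0.03425 = 0.02283 mol
m(Al) = 0.02283 × 26.98 = 0.6160 g
%Al = 0.6160 / 1.42 × 100 = 43.38%

43.4 %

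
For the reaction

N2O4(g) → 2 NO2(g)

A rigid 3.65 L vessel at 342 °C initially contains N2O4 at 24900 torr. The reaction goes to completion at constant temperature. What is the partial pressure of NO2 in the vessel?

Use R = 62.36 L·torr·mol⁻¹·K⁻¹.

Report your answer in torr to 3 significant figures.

49800 torr

n(N2O4)₀ = PV/RT = (24900 × 3.65) / (62.36 × 615.15) = 2.369 mol
n(NO2) = (2/1) × 2.369 = 4.738 mol
P(NO2) = nRT/V = 4.738 × 62.36 × 615.15 / 3.65 = 49800 torr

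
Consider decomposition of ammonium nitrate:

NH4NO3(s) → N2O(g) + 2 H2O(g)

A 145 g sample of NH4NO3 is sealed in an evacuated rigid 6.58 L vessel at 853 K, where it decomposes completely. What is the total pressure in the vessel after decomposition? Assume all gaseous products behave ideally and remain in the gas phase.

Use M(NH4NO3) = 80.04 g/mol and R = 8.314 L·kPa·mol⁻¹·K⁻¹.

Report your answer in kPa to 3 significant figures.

5860 kPa

n(NH4NO3) = 145 / 80.04 = 1.812 mol
n(gas produced) = (3/1) × 1.812 = 5.436 mol
P = nRT/V = 5.436 × 8.314 × 853 / 6.58 = 5859 kPa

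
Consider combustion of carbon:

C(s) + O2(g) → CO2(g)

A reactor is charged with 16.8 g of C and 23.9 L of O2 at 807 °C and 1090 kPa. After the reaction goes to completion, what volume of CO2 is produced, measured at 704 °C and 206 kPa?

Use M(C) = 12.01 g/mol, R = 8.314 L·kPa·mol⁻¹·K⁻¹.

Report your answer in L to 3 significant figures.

55.2 L

n(C) = 16.8 / 12.01 = 1.399 mol
n(O2) = PV/RT = (1090 × 23.9) / (8.314 × 1080.15) = 2.901 mol
For 1.399 mol C, stoichiometry requires (1/1) × 1.399 = 1.399 mol O2; 2.901 mol is available, so C is limiting.
n(CO2) = (1/1) × 1.399 = 1.399 mol
V(CO2) = nRT/P = 1.399 × 8.314 × 977.15 / 206 = 55.17 L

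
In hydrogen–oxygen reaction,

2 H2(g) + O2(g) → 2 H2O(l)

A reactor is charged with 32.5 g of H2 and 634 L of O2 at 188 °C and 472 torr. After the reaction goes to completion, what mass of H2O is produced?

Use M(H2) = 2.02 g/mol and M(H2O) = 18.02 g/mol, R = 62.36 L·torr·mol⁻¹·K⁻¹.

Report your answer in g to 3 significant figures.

n(H2) = 32.5 / 2.02 = 16.09 mol
n(O2) = PV/RT = (472 × 634) / (62.36 × 461.15) = 10.41 mol
For 16.09 mol H2, stoichiometry requires (1/2) × 16.09 = 8.045 mol O2; 10.41 mol is available, so H2 is limiting.
n(H2O) = (2/2) × 16.09 = 16.09 mol
m(H2O) = 16.09 × 18.02 = 289.9 g

290 g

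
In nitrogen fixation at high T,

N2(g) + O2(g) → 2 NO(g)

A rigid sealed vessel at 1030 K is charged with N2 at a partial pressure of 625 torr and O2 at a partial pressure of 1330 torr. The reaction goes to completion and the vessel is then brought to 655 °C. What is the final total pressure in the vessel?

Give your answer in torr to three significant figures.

At constant V, partial pressures at 1030 K are proportional to moles, so apply stoichiometry directly to pressures.
P(O2) required for 625 torr of N2 = (1/1) × 625 = 625.0 torr; available 1330 torr, so N2 is limiting.
P(O2) remaining = 1330 − (1/1) × 625 = 705.0 torr
P(gaseous products) = (2)/1 × 625 = 1250 torr
P_total at 1030 K = 705.0 + 1250 = 1955 torr
Scaling to 655 °C: P = 1955 × 928.15/1030 = 1762 torr

1760 torr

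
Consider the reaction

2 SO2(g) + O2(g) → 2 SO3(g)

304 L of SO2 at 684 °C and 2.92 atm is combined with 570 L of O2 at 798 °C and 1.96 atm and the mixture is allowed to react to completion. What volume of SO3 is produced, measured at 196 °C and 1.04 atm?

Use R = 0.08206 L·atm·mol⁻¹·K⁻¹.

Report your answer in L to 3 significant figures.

418 L

n(SO2) = PV/RT = (2.92 × 304) / (0.08206 × 957.15) = 11.30 mol
n(O2) = PV/RT = (1.96 × 570) / (0.08206 × 1071.15) = 12.71 mol
For 11.30 mol SO2, stoichiometry requires (1/2) × 11.30 = 5.650 mol O2; 12.71 mol is available, so SO2 is limiting.
n(SO3) = (2/2) × 11.30 = 11.30 mol
V(SO3) = nRT/P = 11.30 × 0.08206 × 469.15 / 1.04 = 418.3 L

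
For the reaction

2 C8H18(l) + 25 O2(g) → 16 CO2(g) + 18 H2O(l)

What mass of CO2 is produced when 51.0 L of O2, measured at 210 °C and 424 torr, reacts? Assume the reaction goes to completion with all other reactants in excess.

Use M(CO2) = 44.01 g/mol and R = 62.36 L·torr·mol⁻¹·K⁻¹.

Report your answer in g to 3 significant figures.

n(O2) = PV/RT = (424 × 51.0) / (62.36 × 483.15) = 0.7177 mol
n(CO2) = (16/25) × 0.7177 = 0.4593 mol
m(CO2) = 0.4593 × 44.01 = 20.21 g

20.2 g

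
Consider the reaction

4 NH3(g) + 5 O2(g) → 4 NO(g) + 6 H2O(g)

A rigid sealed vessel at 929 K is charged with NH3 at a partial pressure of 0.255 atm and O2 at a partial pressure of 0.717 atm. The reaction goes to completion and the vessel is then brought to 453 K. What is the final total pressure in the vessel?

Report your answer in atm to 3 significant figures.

0.505 atm

Because the vessel is rigid and T is held at 929 K, work the stoichiometry in partial pressures (P_i = n_iRT/V).
P(O2) required for 0.255 atm of NH3 = (5/4) × 0.255 = 0.3187 atm; available 0.717 atm, so NH3 is limiting.
P(O2) remaining = 0.717 − (5/4) × 0.255 = 0.3982 atm
P(gaseous products) = (4+6)/4 × 0.255 = 0.6375 atm
P_total at 929 K = 0.3982 + 0.6375 = 1.036 atm
Scaling to 453 K: P = 1.036 × 453/929 = 0.5052 atm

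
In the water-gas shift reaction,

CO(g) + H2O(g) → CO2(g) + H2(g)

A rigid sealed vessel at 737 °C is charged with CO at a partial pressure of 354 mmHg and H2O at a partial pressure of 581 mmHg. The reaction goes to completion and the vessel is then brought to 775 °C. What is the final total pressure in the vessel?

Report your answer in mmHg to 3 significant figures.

970 mmHg

At constant V, partial pressures at 737 °C are proportional to moles, so apply stoichiometry directly to pressures.
P(H2O) required for 354 mmHg of CO = (1/1) × 354 = 354.0 mmHg; available 581 mmHg, so CO is limiting.
P(H2O) remaining = 581 − (1/1) × 354 = 227.0 mmHg
P(gaseous products) = (1+1)/1 × 354 = 708.0 mmHg
P_total at 737 °C = 227.0 + 708.0 = 935.0 mmHg
Scaling to 775 °C: P = 935.0 × 1048.15/1010.15 = 970.2 mmHg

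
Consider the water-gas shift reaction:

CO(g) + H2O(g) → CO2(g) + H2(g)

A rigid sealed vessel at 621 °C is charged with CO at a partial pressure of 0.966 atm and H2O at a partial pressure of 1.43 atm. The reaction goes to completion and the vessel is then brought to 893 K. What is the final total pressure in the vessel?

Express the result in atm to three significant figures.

2.39 atm

With V and T fixed, P_i ∝ n_i, so the mole ratios apply directly to partial pressures at 621 °C.
P(H2O) required for 0.966 atm of CO = (1/1) × 0.966 = 0.9660 atm; available 1.43 atm, so CO is limiting.
P(H2O) remaining = 1.43 − (1/1) × 0.966 = 0.4640 atm
P(gaseous products) = (1+1)/1 × 0.966 = 1.932 atm
P_total at 621 °C = 0.4640 + 1.932 = 2.396 atm
Scaling to 893 K: P = 2.396 × 893/894.15 = 2.393 atm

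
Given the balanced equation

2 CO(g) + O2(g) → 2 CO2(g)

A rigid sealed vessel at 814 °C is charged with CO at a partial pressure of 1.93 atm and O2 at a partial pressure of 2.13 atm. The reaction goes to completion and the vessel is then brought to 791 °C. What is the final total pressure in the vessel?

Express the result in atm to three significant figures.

Because the vessel is rigid and T is held at 814 °C, work the stoichiometry in partial pressures (P_i = n_iRT/V).
P(O2) required for 1.93 atm of CO = (1/2) × 1.93 = 0.9650 atm; available 2.13 atm, so CO is limiting.
P(O2) remaining = 2.13 − (1/2) × 1.93 = 1.165 atm
P(gaseous products) = (2)/2 × 1.93 = 1.930 atm
P_total at 814 °C = 1.165 + 1.930 = 3.095 atm
Scaling to 791 °C: P = 3.095 × 1064.15/1087.15 = 3.030 atm

3.03 atm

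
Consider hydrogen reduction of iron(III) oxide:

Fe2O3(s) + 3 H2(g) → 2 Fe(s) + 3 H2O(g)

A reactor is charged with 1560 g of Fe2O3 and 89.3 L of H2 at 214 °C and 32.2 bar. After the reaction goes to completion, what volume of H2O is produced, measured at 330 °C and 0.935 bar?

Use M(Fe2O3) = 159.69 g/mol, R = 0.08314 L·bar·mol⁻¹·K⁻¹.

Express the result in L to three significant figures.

1570 L

n(Fe2O3) = 1560 / 159.69 = 9.769 mol
n(H2) = PV/RT = (32.2 × 89.3) / (0.08314 × 487.15) = 71.00 mol
For 9.769 mol Fe2O3, stoichiometry requires (3/1) × 9.769 = 29.31 mol H2; 71.00 mol is available, so Fe2O3 is limiting.
n(H2O) = (3/1) × 9.769 = 29.31 mol
V(H2O) = nRT/P = 29.31 × 0.08314 × 603.15 / 0.935 = 1572 L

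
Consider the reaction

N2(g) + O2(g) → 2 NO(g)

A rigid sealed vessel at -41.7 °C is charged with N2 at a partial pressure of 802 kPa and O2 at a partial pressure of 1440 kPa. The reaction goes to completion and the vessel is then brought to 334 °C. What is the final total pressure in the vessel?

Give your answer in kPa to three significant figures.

5880 kPa

Because the vessel is rigid and T is held at -41.7 °C, work the stoichiometry in partial pressures (P_i = n_iRT/V).
P(O2) required for 802 kPa of N2 = (1/1) × 802 = 802.0 kPa; available 1440 kPa, so N2 is limiting.
P(O2) remaining = 1440 − (1/1) × 802 = 638.0 kPa
P(gaseous products) = (2)/1 × 802 = 1604 kPa
P_total at -41.7 °C = 638.0 + 1604 = 2242 kPa
Scaling to 334 °C: P = 2242 × 607.15/231.45 = 5881 kPa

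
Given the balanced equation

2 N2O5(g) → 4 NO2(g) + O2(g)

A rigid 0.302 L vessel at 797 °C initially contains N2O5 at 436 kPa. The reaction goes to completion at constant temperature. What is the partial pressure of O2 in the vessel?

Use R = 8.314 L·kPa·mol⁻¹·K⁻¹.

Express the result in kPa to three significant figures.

n(N2O5)₀ = PV/RT = (436 × 0.302) / (8.314 × 1070.15) = 0.01480 mol
n(O2) = (1/2) × 0.01480 = 0.007400 mol
P(O2) = nRT/V = 0.007400 × 8.314 × 1070.15 / 0.302 = 218.0 kPa

218 kPa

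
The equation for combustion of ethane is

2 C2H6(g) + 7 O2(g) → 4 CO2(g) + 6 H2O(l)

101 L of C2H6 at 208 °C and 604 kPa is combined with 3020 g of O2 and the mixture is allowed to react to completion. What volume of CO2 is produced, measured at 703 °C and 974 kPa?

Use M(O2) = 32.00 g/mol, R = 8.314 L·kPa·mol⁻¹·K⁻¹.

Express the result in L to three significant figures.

n(C2H6) = PV/RT = (604 × 101) / (8.314 × 481.15) = 15.25 mol
n(O2) = 3020 / 32.00 = 94.38 mol
For 15.25 mol C2H6, stoichiometry requires (7/2) × 15.25 = 53.38 mol O2; 94.38 mol is available, so C2H6 is limiting.
n(CO2) = (4/2) × 15.25 = 30.50 mol
V(CO2) = nRT/P = 30.50 × 8.314 × 976.15 / 974 = 254.1 L

254 L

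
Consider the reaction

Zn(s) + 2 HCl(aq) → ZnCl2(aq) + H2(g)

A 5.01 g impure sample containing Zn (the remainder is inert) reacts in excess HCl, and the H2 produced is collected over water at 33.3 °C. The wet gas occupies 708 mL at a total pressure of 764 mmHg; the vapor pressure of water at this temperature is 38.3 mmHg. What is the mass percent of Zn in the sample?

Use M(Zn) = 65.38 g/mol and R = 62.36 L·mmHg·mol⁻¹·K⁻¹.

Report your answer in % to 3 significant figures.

35.1 %

P(H2) = 764 − 38.3 = 725.7 mmHg
n(H2) = PV/RT = (725.7 × 0.7080) / (62.36 × 306.45) = 0.02689 mol
n(Zn) = (1/1) × 0.02689 = 0.02689 mol
m(Zn) = 0.02689 × 65.38 = 1.758 g
%Zn = 1.758 / 5.01 × 100 = 35.09%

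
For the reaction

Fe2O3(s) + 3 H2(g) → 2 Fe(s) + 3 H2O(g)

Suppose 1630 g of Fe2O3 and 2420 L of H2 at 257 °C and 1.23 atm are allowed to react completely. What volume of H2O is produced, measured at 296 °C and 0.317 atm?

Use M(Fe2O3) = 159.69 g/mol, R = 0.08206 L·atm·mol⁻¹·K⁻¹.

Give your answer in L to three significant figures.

n(Fe2O3) = 1630 / 159.69 = 10.21 mol
n(H2) = PV/RT = (1.23 × 2420) / (0.08206 × 530.15) = 68.42 mol
For 10.21 mol Fe2O3, stoichiometry requires (3/1) × 10.21 = 30.63 mol H2; 68.42 mol is available, so Fe2O3 is limiting.
n(H2O) = (3/1) × 10.21 = 30.63 mol
V(H2O) = nRT/P = 30.63 × 0.08206 × 569.15 / 0.317 = 4513 L

4510 L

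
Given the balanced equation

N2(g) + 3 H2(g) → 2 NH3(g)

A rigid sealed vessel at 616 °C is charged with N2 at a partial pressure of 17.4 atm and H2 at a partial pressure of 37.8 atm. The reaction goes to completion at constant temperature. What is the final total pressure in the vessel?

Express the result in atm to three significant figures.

30.0 atm

At constant V, partial pressures at 616 °C are proportional to moles, so apply stoichiometry directly to pressures.
P(H2) required for 17.4 atm of N2 = (3/1) × 17.4 = 52.20 atm; available 37.8 atm, so H2 is limiting.
P(N2) remaining = 17.4 − (1/3) × 37.8 = 4.800 atm
P(gaseous products) = (2)/3 × 37.8 = 25.20 atm
P_total at 616 °C = 4.800 + 25.20 = 30.00 atm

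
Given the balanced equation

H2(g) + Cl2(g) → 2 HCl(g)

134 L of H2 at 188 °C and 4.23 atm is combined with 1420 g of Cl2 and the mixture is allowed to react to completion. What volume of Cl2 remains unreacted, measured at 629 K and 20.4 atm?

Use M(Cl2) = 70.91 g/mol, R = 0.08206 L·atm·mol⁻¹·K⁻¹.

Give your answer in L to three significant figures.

n(H2) = PV/RT = (4.23 × 134) / (0.08206 × 461.15) = 14.98 mol
n(Cl2) = 1420 / 70.91 = 20.03 mol
For 14.98 mol H2, stoichiometry requires (1/1) × 14.98 = 14.98 mol Cl2; 20.03 mol is available, so H2 is limiting.
n(Cl2) consumed = (1/1) × 14.98 = 14.98 mol; remaining = 20.03 − 14.98 = 5.050 mol
V(Cl2) = nRT/P = 5.050 × 0.08206 × 629 / 20.4 = 12.78 L

12.8 L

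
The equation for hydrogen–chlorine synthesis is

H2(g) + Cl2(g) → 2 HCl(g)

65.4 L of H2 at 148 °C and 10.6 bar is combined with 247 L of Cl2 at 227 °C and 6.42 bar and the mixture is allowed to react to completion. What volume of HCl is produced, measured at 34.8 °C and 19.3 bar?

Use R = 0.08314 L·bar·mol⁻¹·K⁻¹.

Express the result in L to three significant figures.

n(H2) = PV/RT = (10.6 × 65.4) / (0.08314 × 421.15) = 19.80 mol
n(Cl2) = PV/RT = (6.42 × 247) / (0.08314 × 500.15) = 38.13 mol
For 19.80 mol H2, stoichiometry requires (1/1) × 19.80 = 19.80 mol Cl2; 38.13 mol is available, so H2 is limiting.
n(HCl) = (2/1) × 19.80 = 39.60 mol
V(HCl) = nRT/P = 39.60 × 0.08314 × 307.95 / 19.3 = 52.53 L

52.5 L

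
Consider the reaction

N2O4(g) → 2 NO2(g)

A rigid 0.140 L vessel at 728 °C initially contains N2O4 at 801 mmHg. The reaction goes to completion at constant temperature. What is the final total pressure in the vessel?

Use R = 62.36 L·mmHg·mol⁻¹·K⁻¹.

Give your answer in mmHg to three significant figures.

Rigid vessel, constant T ⇒ P scales with total gas moles (1 → 2).
P_final = (2/1) × 801 = 1602 mmHg

1600 mmHg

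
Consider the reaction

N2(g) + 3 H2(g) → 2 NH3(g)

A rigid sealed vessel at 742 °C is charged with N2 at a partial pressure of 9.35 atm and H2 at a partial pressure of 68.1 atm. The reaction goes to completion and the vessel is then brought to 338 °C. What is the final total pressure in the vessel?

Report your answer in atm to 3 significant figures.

35.4 atm

Because the vessel is rigid and T is held at 742 °C, work the stoichiometry in partial pressures (P_i = n_iRT/V).
P(H2) required for 9.35 atm of N2 = (3/1) × 9.35 = 28.05 atm; available 68.1 atm, so N2 is limiting.
P(H2) remaining = 68.1 − (3/1) × 9.35 = 40.05 atm
P(gaseous products) = (2)/1 × 9.35 = 18.70 atm
P_total at 742 °C = 40.05 + 18.70 = 58.75 atm
Scaling to 338 °C: P = 58.75 × 611.15/1015.15 = 35.37 atm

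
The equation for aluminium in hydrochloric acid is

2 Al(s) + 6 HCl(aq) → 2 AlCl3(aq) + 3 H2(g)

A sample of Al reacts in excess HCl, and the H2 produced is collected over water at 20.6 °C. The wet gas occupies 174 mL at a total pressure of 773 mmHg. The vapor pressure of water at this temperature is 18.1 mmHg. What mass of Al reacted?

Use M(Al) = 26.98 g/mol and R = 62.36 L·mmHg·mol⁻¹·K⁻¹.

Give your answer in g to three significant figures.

0.129 g

P(H2) = 773 − 18.1 = 754.9 mmHg
n(H2) = PV/RT = (754.9 × 0.1740) / (62.36 × 293.75) = 0.007171 mol
n(Al) = (2/3) × 0.007171 = 0.004781 mol
m(Al) = 0.004781 × 26.98 = 0.1290 g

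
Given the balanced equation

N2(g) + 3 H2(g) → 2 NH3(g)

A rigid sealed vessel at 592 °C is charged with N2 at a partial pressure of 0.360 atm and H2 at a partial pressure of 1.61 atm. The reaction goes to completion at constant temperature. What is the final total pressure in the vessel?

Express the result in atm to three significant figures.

1.25 atm

Because the vessel is rigid and T is held at 592 °C, work the stoichiometry in partial pressures (P_i = n_iRT/V).
P(H2) required for 0.360 atm of N2 = (3/1) × 0.360 = 1.080 atm; available 1.61 atm, so N2 is limiting.
P(H2) remaining = 1.61 − (3/1) × 0.360 = 0.5300 atm
P(gaseous products) = (2)/1 × 0.360 = 0.7200 atm
P_total at 592 °C = 0.5300 + 0.7200 = 1.250 atm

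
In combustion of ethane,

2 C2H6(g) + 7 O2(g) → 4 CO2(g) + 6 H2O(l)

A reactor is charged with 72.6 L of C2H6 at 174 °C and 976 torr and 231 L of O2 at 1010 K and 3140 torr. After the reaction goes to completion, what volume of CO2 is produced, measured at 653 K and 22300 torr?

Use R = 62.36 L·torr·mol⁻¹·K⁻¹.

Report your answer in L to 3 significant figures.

9.28 L

n(C2H6) = PV/RT = (976 × 72.6) / (62.36 × 447.15) = 2.541 mol
n(O2) = PV/RT = (3140 × 231) / (62.36 × 1010) = 11.52 mol
For 2.541 mol C2H6, stoichiometry requires (7/2) × 2.541 = 8.893 mol O2; 11.52 mol is available, so C2H6 is limiting.
n(CO2) = (4/2) × 2.541 = 5.082 mol
V(CO2) = nRT/P = 5.082 × 62.36 × 653 / 22300 = 9.280 L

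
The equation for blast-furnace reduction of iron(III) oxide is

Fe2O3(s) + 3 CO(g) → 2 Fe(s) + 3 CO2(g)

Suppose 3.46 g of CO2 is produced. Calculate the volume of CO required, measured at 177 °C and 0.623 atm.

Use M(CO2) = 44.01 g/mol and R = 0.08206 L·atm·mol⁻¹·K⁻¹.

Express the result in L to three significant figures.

4.66 L

n(CO2) = 3.460 / 44.01 = 0.07862 mol
n(CO) = (3/3) × 0.07862 = 0.07862 mol
V = nRT/P = 0.07862 × 0.08206 × 450.15 / 0.623 = 4.662 L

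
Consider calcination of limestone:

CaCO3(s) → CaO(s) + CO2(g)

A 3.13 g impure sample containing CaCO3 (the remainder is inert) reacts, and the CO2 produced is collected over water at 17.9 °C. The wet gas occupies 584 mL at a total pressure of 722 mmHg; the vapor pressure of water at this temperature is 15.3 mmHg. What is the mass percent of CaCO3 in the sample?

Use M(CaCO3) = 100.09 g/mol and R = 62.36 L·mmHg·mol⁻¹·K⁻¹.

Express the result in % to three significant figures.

72.7 %

P(CO2) = 722 − 15.3 = 706.7 mmHg
n(CO2) = PV/RT = (706.7 × 0.5840) / (62.36 × 291.05) = 0.02274 mol
n(CaCO3) = (1/1) × 0.02274 = 0.02274 mol
m(CaCO3) = 0.02274 × 100.09 = 2.276 g
%CaCO3 = 2.276 / 3.13 × 100 = 72.72%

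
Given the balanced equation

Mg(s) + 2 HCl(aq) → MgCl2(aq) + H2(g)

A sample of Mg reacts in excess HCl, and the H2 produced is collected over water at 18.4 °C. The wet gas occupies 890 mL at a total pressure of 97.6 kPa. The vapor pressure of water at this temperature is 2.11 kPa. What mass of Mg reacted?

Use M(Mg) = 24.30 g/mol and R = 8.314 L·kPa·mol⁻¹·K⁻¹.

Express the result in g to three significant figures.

P(H2) = 97.6 − 2.11 = 95.49 kPa
n(H2) = PV/RT = (95.49 × 0.8900) / (8.314 × 291.55) = 0.03506 mol
n(Mg) = (1/1) × 0.03506 = 0.03506 mol
m(Mg) = 0.03506 × 24.30 = 0.8520 g

0.852 g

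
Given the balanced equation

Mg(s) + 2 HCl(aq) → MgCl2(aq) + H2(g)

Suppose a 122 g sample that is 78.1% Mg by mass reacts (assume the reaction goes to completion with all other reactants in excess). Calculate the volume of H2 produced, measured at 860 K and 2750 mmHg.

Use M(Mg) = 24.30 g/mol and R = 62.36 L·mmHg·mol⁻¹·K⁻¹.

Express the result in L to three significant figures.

76.5 L

mass of Mg = 122 × 78.1/100 = 95.28 g
n(Mg) = 95.28 / 24.30 = 3.921 mol
n(H2) = (1/1) × 3.921 = 3.921 mol
V = nRT/P = 3.921 × 62.36 × 860 / 2750 = 76.47 L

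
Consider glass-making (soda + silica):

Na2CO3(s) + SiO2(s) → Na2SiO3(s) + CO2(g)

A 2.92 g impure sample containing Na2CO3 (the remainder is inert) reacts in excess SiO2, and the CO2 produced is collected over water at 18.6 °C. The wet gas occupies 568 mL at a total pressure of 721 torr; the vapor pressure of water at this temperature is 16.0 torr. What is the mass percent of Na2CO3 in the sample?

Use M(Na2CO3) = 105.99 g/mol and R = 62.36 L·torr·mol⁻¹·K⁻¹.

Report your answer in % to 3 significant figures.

P(CO2) = 721 − 16.0 = 705.0 torr
n(CO2) = PV/RT = (705.0 × 0.5680) / (62.36 × 291.75) = 0.02201 mol
n(Na2CO3) = (1/1) × 0.02201 = 0.02201 mol
m(Na2CO3) = 0.02201 × 105.99 = 2.333 g
%Na2CO3 = 2.333 / 2.92 × 100 = 79.90%

79.9 %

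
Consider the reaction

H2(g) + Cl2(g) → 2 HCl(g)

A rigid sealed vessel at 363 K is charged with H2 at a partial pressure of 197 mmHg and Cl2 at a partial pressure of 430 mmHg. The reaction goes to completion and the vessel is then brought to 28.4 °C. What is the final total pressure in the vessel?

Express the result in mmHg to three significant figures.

At constant V, partial pressures at 363 K are proportional to moles, so apply stoichiometry directly to pressures.
P(Cl2) required for 197 mmHg of H2 = (1/1) × 197 = 197.0 mmHg; available 430 mmHg, so H2 is limiting.
P(Cl2) remaining = 430 − (1/1) × 197 = 233.0 mmHg
P(gaseous products) = (2)/1 × 197 = 394.0 mmHg
P_total at 363 K = 233.0 + 394.0 = 627.0 mmHg
Scaling to 28.4 °C: P = 627.0 × 301.55/363 = 520.9 mmHg

521 mmHg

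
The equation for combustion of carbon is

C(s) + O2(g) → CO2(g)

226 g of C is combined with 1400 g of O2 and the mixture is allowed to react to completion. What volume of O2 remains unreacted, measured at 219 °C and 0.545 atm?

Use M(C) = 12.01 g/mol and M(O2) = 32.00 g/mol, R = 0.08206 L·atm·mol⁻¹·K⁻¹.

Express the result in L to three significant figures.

n(C) = 226 / 12.01 = 18.82 mol
n(O2) = 1400 / 32.00 = 43.75 mol
For 18.82 mol C, stoichiometry requires (1/1) × 18.82 = 18.82 mol O2; 43.75 mol is available, so C is limiting.
n(O2) consumed = (1/1) × 18.82 = 18.82 mol; remaining = 43.75 − 18.82 = 24.93 mol
V(O2) = nRT/P = 24.93 × 0.08206 × 492.15 / 0.545 = 1847 L

1850 L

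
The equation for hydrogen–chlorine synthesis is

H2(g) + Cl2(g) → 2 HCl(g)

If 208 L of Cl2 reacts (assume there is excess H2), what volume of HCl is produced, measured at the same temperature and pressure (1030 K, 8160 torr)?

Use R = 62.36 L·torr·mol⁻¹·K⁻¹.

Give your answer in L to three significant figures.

At constant T and P, gas volumes are in the mole ratio: V(HCl) = (2/1) × 208 = 416.0 L

416 L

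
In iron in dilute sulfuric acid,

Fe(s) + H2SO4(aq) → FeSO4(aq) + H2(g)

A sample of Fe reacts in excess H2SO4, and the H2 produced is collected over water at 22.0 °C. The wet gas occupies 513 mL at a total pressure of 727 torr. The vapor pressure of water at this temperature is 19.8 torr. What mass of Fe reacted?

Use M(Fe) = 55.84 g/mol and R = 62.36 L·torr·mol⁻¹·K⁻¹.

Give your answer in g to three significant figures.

P(H2) = 727 − 19.8 = 707.2 torr
n(H2) = PV/RT = (707.2 × 0.5130) / (62.36 × 295.15) = 0.01971 mol
n(Fe) = (1/1) × 0.01971 = 0.01971 mol
m(Fe) = 0.01971 × 55.84 = 1.101 g

1.10 g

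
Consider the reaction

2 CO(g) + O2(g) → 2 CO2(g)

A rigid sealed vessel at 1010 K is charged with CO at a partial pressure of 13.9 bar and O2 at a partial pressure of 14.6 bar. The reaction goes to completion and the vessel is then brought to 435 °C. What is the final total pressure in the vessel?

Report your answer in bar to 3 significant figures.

Because the vessel is rigid and T is held at 1010 K, work the stoichiometry in partial pressures (P_i = n_iRT/V).
P(O2) required for 13.9 bar of CO = (1/2) × 13.9 = 6.950 bar; available 14.6 bar, so CO is limiting.
P(O2) remaining = 14.6 − (1/2) × 13.9 = 7.650 bar
P(gaseous products) = (2)/2 × 13.9 = 13.90 bar
P_total at 1010 K = 7.650 + 13.90 = 21.55 bar
Scaling to 435 °C: P = 21.55 × 708.15/1010 = 15.11 bar

15.1 bar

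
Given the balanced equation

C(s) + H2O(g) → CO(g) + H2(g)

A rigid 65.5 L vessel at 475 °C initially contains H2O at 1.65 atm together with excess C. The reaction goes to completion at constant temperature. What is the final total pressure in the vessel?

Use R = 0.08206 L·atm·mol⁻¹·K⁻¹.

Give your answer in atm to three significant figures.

3.30 atm

Since T and V are fixed, P_final/P_initial = n_final/n_initial = 2/1.
P_final = (2/1) × 1.65 = 3.300 atm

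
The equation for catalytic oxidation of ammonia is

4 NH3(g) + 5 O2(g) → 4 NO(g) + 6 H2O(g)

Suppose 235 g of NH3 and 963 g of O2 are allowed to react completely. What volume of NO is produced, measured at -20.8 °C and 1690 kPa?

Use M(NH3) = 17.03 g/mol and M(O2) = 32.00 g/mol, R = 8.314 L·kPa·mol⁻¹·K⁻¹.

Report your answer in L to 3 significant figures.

n(NH3) = 235 / 17.03 = 13.80 mol
n(O2) = 963 / 32.00 = 30.09 mol
For 13.80 mol NH3, stoichiometry requires (5/4) × 13.80 = 17.25 mol O2; 30.09 mol is available, so NH3 is limiting.
n(NO) = (4/4) × 13.80 = 13.80 mol
V(NO) = nRT/P = 13.80 × 8.314 × 252.35 / 1690 = 17.13 L

17.1 L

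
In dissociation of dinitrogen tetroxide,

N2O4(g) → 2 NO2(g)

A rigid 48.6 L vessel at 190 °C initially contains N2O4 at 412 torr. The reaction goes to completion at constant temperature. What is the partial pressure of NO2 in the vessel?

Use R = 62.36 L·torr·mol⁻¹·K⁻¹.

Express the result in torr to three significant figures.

n(N2O4)₀ = PV/RT = (412 × 48.6) / (62.36 × 463.15) = 0.6933 mol
n(NO2) = (2/1) × 0.6933 = 1.387 mol
P(NO2) = nRT/V = 1.387 × 62.36 × 463.15 / 48.6 = 824.3 torr

824 torr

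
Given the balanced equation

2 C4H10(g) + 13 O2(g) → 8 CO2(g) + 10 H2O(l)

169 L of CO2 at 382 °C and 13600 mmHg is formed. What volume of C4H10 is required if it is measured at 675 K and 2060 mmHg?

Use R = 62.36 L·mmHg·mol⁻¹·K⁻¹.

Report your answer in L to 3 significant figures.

287 L

n(CO2) = PV/RT = (13600 × 169) / (62.36 × 655.15) = 56.26 mol
n(C4H10) = (2/8) × 56.26 = 14.06 mol
V = nRT/P = 14.06 × 62.36 × 675 / 2060 = 287.3 L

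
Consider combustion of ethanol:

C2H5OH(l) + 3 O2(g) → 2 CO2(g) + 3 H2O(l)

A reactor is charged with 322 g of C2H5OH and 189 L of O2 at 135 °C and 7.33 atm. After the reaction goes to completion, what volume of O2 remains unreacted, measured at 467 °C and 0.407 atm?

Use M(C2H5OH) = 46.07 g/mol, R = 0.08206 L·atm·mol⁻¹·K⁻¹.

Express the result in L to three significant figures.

3040 L

n(C2H5OH) = 322 / 46.07 = 6.989 mol
n(O2) = PV/RT = (7.33 × 189) / (0.08206 × 408.15) = 41.36 mol
For 6.989 mol C2H5OH, stoichiometry requires (3/1) × 6.989 = 20.97 mol O2; 41.36 mol is available, so C2H5OH is limiting.
n(O2) consumed = (3/1) × 6.989 = 20.97 mol; remaining = 41.36 − 20.97 = 20.39 mol
V(O2) = nRT/P = 20.39 × 0.08206 × 740.15 / 0.407 = 3043 L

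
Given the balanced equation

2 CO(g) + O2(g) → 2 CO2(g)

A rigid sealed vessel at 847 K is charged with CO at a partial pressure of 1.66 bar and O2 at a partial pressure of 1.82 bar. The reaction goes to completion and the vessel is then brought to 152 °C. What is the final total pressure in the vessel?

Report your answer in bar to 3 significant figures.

1.33 bar

With V and T fixed, P_i ∝ n_i, so the mole ratios apply directly to partial pressures at 847 K.
P(O2) required for 1.66 bar of CO = (1/2) × 1.66 = 0.8300 bar; available 1.82 bar, so CO is limiting.
P(O2) remaining = 1.82 − (1/2) × 1.66 = 0.9900 bar
P(gaseous products) = (2)/2 × 1.66 = 1.660 bar
P_total at 847 K = 0.9900 + 1.660 = 2.650 bar
Scaling to 152 °C: P = 2.650 × 425.15/847 = 1.330 bar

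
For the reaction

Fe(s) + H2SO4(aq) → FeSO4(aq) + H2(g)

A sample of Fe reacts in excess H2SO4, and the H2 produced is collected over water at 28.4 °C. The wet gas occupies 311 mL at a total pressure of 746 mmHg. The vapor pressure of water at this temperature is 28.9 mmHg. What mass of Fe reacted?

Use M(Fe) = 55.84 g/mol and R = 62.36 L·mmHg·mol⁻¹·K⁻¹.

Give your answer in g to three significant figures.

0.662 g

P(H2) = 746 − 28.9 = 717.1 mmHg
n(H2) = PV/RT = (717.1 × 0.3110) / (62.36 × 301.55) = 0.01186 mol
n(Fe) = (1/1) × 0.01186 = 0.01186 mol
m(Fe) = 0.01186 × 55.84 = 0.6623 g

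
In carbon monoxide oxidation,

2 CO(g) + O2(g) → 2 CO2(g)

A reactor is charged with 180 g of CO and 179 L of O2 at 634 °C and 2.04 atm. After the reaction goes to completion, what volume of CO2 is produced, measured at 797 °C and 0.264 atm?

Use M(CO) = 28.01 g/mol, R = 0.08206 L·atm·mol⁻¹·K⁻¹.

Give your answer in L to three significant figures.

2140 L

n(CO) = 180 / 28.01 = 6.426 mol
n(O2) = PV/RT = (2.04 × 179) / (0.08206 × 907.15) = 4.905 mol
For 6.426 mol CO, stoichiometry requires (1/2) × 6.426 = 3.213 mol O2; 4.905 mol is available, so CO is limiting.
n(CO2) = (2/2) × 6.426 = 6.426 mol
V(CO2) = nRT/P = 6.426 × 0.08206 × 1070.15 / 0.264 = 2138 L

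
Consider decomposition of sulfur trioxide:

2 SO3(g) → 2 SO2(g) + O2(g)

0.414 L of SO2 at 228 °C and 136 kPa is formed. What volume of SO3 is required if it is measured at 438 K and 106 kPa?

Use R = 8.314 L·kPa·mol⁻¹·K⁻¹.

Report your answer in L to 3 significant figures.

n(SO2) = PV/RT = (136 × 0.414) / (8.314 × 501.15) = 0.01351 mol
n(SO3) = (2/2) × 0.01351 = 0.01351 mol
V = nRT/P = 0.01351 × 8.314 × 438 / 106 = 0.4641 L

0.464 L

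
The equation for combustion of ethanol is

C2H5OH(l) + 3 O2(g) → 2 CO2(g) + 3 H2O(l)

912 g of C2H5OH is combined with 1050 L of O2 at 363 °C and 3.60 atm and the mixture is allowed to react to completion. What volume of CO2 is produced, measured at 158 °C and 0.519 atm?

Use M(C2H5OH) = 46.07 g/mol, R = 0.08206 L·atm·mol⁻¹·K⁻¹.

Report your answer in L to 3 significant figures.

n(C2H5OH) = 912 / 46.07 = 19.80 mol
n(O2) = PV/RT = (3.60 × 1050) / (0.08206 × 636.15) = 72.41 mol
For 19.80 mol C2H5OH, stoichiometry requires (3/1) × 19.80 = 59.40 mol O2; 72.41 mol is available, so C2H5OH is limiting.
n(CO2) = (2/1) × 19.80 = 39.60 mol
V(CO2) = nRT/P = 39.60 × 0.08206 × 431.15 / 0.519 = 2700 L

2700 L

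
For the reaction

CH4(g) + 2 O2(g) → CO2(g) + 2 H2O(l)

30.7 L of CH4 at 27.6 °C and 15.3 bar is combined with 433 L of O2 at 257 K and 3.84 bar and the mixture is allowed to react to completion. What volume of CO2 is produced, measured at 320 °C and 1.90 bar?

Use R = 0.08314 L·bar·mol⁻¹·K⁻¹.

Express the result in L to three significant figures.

n(CH4) = PV/RT = (15.3 × 30.7) / (0.08314 × 300.75) = 18.79 mol
n(O2) = PV/RT = (3.84 × 433) / (0.08314 × 257) = 77.82 mol
For 18.79 mol CH4, stoichiometry requires (2/1) × 18.79 = 37.58 mol O2; 77.82 mol is available, so CH4 is limiting.
n(CO2) = (1/1) × 18.79 = 18.79 mol
V(CO2) = nRT/P = 18.79 × 0.08314 × 593.15 / 1.90 = 487.7 L

488 L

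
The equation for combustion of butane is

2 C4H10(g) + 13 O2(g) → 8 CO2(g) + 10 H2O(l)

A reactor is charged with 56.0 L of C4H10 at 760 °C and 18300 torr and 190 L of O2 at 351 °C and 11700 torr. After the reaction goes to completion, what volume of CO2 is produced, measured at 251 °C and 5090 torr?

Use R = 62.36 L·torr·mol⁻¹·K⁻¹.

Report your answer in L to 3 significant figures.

n(C4H10) = PV/RT = (18300 × 56.0) / (62.36 × 1033.15) = 15.91 mol
n(O2) = PV/RT = (11700 × 190) / (62.36 × 624.15) = 57.11 mol
For 15.91 mol C4H10, stoichiometry requires (13/2) × 15.91 = 103.4 mol O2; 57.11 mol is available, so O2 is limiting.
n(CO2) = (8/13) × 57.11 = 35.14 mol
V(CO2) = nRT/P = 35.14 × 62.36 × 524.15 / 5090 = 225.7 L

226 L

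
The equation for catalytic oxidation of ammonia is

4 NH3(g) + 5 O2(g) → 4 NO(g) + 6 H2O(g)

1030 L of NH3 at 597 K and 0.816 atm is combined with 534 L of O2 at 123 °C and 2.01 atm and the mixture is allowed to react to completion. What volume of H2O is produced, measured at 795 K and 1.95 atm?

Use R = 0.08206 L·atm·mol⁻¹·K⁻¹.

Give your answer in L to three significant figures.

861 L

n(NH3) = PV/RT = (0.816 × 1030) / (0.08206 × 597) = 17.16 mol
n(O2) = PV/RT = (2.01 × 534) / (0.08206 × 396.15) = 33.02 mol
For 17.16 mol NH3, stoichiometry requires (5/4) × 17.16 = 21.45 mol O2; 33.02 mol is available, so NH3 is limiting.
n(H2O) = (6/4) × 17.16 = 25.74 mol
V(H2O) = nRT/P = 25.74 × 0.08206 × 795 / 1.95 = 861.1 L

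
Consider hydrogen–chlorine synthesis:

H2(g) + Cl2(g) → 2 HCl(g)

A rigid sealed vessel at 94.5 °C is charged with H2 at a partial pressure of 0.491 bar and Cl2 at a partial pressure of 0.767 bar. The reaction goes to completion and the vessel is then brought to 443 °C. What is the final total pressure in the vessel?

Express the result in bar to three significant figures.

2.45 bar

With V and T fixed, P_i ∝ n_i, so the mole ratios apply directly to partial pressures at 94.5 °C.
P(Cl2) required for 0.491 bar of H2 = (1/1) × 0.491 = 0.4910 bar; available 0.767 bar, so H2 is limiting.
P(Cl2) remaining = 0.767 − (1/1) × 0.491 = 0.2760 bar
P(gaseous products) = (2)/1 × 0.491 = 0.9820 bar
P_total at 94.5 °C = 0.2760 + 0.9820 = 1.258 bar
Scaling to 443 °C: P = 1.258 × 716.15/367.65 = 2.450 bar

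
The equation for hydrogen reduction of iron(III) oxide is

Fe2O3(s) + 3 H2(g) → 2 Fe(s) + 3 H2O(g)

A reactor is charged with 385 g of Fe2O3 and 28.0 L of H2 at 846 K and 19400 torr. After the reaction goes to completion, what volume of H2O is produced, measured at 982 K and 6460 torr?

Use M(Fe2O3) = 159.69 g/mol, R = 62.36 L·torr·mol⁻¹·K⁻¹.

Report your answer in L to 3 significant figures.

68.6 L

n(Fe2O3) = 385 / 159.69 = 2.411 mol
n(H2) = PV/RT = (19400 × 28.0) / (62.36 × 846) = 10.30 mol
For 2.411 mol Fe2O3, stoichiometry requires (3/1) × 2.411 = 7.233 mol H2; 10.30 mol is available, so Fe2O3 is limiting.
n(H2O) = (3/1) × 2.411 = 7.233 mol
V(H2O) = nRT/P = 7.233 × 62.36 × 982 / 6460 = 68.57 L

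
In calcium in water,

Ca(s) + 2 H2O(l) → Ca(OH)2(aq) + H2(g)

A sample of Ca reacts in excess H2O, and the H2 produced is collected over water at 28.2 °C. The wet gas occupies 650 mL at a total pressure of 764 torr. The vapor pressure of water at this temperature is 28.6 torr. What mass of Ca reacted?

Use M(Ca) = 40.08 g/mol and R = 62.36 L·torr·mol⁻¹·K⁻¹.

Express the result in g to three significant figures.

1.02 g

P(H2) = 764 − 28.6 = 735.4 torr
n(H2) = PV/RT = (735.4 × 0.6500) / (62.36 × 301.35) = 0.02544 mol
n(Ca) = (1/1) × 0.02544 = 0.02544 mol
m(Ca) = 0.02544 × 40.08 = 1.020 g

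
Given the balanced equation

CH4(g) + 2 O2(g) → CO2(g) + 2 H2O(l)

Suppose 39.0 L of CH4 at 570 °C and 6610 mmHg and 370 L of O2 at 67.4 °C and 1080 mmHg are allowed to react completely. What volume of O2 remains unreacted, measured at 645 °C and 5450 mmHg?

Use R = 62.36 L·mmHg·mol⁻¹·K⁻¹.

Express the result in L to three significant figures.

94.7 L

n(CH4) = PV/RT = (6610 × 39.0) / (62.36 × 843.15) = 4.903 mol
n(O2) = PV/RT = (1080 × 370) / (62.36 × 340.55) = 18.82 mol
For 4.903 mol CH4, stoichiometry requires (2/1) × 4.903 = 9.806 mol O2; 18.82 mol is available, so CH4 is limiting.
n(O2) consumed = (2/1) × 4.903 = 9.806 mol; remaining = 18.82 − 9.806 = 9.014 mol
V(O2) = nRT/P = 9.014 × 62.36 × 918.15 / 5450 = 94.70 L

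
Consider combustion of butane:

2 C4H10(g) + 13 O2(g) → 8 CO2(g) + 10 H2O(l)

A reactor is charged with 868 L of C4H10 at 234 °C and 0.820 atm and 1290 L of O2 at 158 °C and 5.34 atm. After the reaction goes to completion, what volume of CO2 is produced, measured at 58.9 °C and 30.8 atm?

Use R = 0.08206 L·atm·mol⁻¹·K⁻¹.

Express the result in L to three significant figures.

60.5 L

n(C4H10) = PV/RT = (0.820 × 868) / (0.08206 × 507.15) = 17.10 mol
n(O2) = PV/RT = (5.34 × 1290) / (0.08206 × 431.15) = 194.7 mol
For 17.10 mol C4H10, stoichiometry requires (13/2) × 17.10 = 111.2 mol O2; 194.7 mol is available, so C4H10 is limiting.
n(CO2) = (8/2) × 17.10 = 68.40 mol
V(CO2) = nRT/P = 68.40 × 0.08206 × 332.05 / 30.8 = 60.51 L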